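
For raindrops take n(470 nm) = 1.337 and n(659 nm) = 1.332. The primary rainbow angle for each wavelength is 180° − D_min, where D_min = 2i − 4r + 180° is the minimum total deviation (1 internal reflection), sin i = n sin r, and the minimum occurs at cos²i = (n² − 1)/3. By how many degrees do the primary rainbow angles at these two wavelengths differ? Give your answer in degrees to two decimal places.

0.72°

At 470 nm (n = 1.337): cos²i = 0.26252 → i = 59.178°, r = 39.964°, D_min = 138.500°, rainbow angle = 41.500°.
At 659 nm (n = 1.332): cos²i = 0.25807 → i = 59.469°, r = 40.290°, D_min = 137.776°, rainbow angle = 42.224°.
Angular width = |41.500° − 42.224°| = 0.724°.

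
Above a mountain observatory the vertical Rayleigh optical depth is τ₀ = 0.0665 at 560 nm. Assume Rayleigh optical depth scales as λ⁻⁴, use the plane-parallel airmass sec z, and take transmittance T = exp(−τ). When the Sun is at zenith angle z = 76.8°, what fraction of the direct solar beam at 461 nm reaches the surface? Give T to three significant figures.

0.530

sec 76.8° = 4.3792.
τ = 0.0665 × (560/461)⁴ × 4.3792 = 0.0665 × 2.1775 × 4.3792 = 0.6341.
T = exp(−0.6341) = 0.5304.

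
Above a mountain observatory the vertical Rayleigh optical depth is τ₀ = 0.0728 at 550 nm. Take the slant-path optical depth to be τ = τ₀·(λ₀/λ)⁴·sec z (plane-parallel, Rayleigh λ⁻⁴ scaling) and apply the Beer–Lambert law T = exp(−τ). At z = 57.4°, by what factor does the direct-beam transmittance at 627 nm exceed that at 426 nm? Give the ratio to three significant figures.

Airmass: sec 57.4° = 1.8561.
τ(627 nm) = 0.0728 × (550/627)⁴ × 1.8561 = 0.0728 × 0.5921 × 1.8561 = 0.0800.
τ(426 nm) = 0.0728 × (550/426)⁴ × 1.8561 = 0.0728 × 2.7785 × 1.8561 = 0.3754.
T(627)/T(426) = exp(τ_B − τ_A) = exp(0.2954) = 1.3437.

1.34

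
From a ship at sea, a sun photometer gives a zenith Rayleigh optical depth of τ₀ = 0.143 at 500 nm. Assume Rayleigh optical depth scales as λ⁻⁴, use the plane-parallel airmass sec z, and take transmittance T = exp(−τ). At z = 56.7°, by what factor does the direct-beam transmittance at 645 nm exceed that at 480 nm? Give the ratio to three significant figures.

1.24

Airmass: sec 56.7° = 1.8214.
τ(645 nm) = 0.143 × (500/645)⁴ × 1.8214 = 0.143 × 0.3611 × 1.8214 = 0.0941.
τ(480 nm) = 0.143 × (500/480)⁴ × 1.8214 = 0.143 × 1.1774 × 1.8214 = 0.3067.
T(645)/T(480) = exp(τ_B − τ_A) = exp(0.2126) = 1.2369.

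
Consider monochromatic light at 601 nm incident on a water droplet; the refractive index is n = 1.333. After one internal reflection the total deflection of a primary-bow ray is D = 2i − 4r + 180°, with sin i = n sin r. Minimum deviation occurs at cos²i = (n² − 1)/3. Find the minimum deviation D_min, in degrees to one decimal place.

137.9°

cos²i = (1.77689 − 1)/3 = 0.25896; i = arccos(0.50888) = 59.410°.
sin r = sin 59.410°/1.333 = 0.64579; r = 40.225°.
D_min = 2·59.410° − 4·40.225° + 180° = 137.922°.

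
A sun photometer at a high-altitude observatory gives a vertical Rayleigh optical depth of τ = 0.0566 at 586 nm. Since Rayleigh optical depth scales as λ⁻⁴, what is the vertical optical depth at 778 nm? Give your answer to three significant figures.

τ(778 nm) = τ(586 nm) × (586/778)⁴ = 0.0566 × (0.7532)⁴ = 0.0566 × 0.3219 = 0.0182.

0.0182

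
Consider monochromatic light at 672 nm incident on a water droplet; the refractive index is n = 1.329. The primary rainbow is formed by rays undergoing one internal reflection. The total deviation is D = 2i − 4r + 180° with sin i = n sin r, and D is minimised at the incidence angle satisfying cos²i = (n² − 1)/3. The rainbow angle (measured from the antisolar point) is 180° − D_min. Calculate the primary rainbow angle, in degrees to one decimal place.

42.7°

cos²i = (1.76624 − 1)/3 = 0.25541; i = arccos(0.50538) = 59.643°.
sin r = sin 59.643°/1.329 = 0.64928; r = 40.487°.
D_min = 2·59.643° − 4·40.487° + 180° = 137.337°.
Rainbow angle = 180° − D_min = 42.663°.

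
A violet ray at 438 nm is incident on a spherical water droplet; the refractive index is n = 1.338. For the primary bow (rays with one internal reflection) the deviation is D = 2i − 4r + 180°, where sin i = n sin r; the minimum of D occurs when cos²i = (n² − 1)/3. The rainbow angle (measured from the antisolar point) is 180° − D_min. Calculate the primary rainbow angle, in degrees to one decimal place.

41.4°

cos²i = (1.79024 − 1)/3 = 0.26341; i = arccos(0.51324) = 59.120°.
sin r = sin 59.120°/1.338 = 0.64144; r = 39.899°.
D_min = 2·59.120° − 4·39.899° + 180° = 138.643°.
Rainbow angle = 180° − D_min = 41.357°.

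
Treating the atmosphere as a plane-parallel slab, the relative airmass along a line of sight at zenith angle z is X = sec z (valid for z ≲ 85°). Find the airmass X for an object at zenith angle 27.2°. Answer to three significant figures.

X = sec z = 1/cos 27.2° = 1/0.8894 = 1.1243.

1.12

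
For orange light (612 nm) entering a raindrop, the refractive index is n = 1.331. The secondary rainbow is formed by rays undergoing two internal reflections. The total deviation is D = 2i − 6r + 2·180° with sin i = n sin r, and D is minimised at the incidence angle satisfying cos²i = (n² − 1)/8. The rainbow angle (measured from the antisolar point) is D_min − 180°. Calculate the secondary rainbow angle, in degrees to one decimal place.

50.4°

cos²i = (1.77156 − 1)/8 = 0.09645; i = arccos(0.31056) = 71.907°.
sin r = sin 71.907°/1.331 = 0.71417; r = 45.575°.
D_min = 2·71.907° − 6·45.575° + 360° = 230.365°.
Rainbow angle = D_min − 180° = 50.365°.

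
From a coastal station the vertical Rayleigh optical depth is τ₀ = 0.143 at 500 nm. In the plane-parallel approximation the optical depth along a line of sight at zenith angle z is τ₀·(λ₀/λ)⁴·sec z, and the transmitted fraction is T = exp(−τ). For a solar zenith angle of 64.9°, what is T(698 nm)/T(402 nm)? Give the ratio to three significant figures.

2.05

Airmass: sec 64.9° = 2.3574.
τ(698 nm) = 0.143 × (500/698)⁴ × 2.3574 = 0.143 × 0.2633 × 2.3574 = 0.0888.
τ(402 nm) = 0.143 × (500/402)⁴ × 2.3574 = 0.143 × 2.3932 × 2.3574 = 0.8068.
T(698)/T(402) = exp(τ_B − τ_A) = exp(0.7180) = 2.0503.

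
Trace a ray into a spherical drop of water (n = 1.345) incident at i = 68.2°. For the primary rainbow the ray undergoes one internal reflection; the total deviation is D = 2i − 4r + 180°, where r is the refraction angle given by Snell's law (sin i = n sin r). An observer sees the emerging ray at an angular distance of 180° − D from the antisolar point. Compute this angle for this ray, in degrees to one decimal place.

sin r = sin 68.2° / 1.345 = 0.9285/1.345 = 0.6903; r = 43.66°.
D = 2·68.2° − 4·43.66° + 180° = 136.40° − 174.62° + 180° = 141.78°.
Angle from antisolar point = 180° − D = 38.22°.

38.2°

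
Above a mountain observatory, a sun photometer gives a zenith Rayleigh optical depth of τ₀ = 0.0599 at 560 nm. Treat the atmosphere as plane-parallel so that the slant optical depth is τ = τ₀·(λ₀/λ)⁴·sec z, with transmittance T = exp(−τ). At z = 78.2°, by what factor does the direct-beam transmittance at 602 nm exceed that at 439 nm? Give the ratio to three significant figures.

Airmass: sec 78.2° = 4.8901.
τ(602 nm) = 0.0599 × (560/602)⁴ × 4.8901 = 0.0599 × 0.7488 × 4.8901 = 0.2193.
τ(439 nm) = 0.0599 × (560/439)⁴ × 4.8901 = 0.0599 × 2.6479 × 4.8901 = 0.7756.
T(602)/T(439) = exp(τ_B − τ_A) = exp(0.5563) = 1.7441.

1.74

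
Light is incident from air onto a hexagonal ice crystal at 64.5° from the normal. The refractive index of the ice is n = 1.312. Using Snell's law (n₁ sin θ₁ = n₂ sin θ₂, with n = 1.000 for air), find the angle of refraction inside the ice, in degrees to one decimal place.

43.5°

Snell: sin θ_r = sin θ_i / n = sin 64.5° / 1.312 = 0.9026 / 1.312 = 0.6879.
θ_r = arcsin(0.6879) = 43.47°.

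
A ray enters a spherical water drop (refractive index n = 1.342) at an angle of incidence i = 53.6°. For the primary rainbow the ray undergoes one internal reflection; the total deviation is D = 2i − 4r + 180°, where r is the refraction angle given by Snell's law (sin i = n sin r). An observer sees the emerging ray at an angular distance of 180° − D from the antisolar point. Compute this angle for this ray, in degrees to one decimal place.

40.2°

sin r = sin 53.6° / 1.342 = 0.8049/1.342 = 0.5998; r = 36.85°.
D = 2·53.6° − 4·36.85° + 180° = 107.20° − 147.41° + 180° = 139.79°.
Angle from antisolar point = 180° − D = 40.21°.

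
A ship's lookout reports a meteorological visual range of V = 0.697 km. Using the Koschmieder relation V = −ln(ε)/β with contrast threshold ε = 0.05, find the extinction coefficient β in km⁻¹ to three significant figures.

β = −ln(0.05) / V = 2.996 / 0.697 = 4.2980 km⁻¹.

4.30 km⁻¹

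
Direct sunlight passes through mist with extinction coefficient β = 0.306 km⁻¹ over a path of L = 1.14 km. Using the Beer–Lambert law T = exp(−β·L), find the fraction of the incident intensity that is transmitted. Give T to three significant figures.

0.706

τ = β·L = 0.306 × 1.14 = 0.3488.
T = exp(−0.3488) = 0.7055.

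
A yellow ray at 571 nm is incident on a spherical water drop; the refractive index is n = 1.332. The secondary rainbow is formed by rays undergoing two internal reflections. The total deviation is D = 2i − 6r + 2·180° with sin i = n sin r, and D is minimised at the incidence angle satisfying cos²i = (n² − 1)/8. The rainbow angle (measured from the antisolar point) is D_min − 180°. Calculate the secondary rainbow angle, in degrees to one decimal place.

50.6°

cos²i = (1.77422 − 1)/8 = 0.09678; i = arccos(0.31109) = 71.875°.
sin r = sin 71.875°/1.332 = 0.71350; r = 45.520°.
D_min = 2·71.875° − 6·45.520° + 360° = 230.628°.
Rainbow angle = D_min − 180° = 50.628°.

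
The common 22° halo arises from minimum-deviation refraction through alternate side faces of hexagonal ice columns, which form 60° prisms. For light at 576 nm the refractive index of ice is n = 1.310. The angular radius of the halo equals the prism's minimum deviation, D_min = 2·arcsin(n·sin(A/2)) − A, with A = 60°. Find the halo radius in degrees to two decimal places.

21.84°

n·sin(A/2) = 1.310 × sin 30° = 1.310 × 0.5000 = 0.6550.
D_min = 2·arcsin(0.6550) − 60° = 2 × 40.920° − 60° = 21.839°.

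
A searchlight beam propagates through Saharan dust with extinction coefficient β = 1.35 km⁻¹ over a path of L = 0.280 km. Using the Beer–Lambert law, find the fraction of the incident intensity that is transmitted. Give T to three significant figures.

0.685

τ = β·L = 1.35 × 0.280 = 0.3780.
T = exp(−0.3780) = 0.6852.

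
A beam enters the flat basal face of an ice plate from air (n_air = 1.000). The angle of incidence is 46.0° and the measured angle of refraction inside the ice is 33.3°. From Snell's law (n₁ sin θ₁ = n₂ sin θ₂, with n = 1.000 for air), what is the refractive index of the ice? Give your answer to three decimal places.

n = sin θ_i / sin θ_r = sin 46.0° / sin 33.3° = 0.7193 / 0.5490 = 1.3102.

1.310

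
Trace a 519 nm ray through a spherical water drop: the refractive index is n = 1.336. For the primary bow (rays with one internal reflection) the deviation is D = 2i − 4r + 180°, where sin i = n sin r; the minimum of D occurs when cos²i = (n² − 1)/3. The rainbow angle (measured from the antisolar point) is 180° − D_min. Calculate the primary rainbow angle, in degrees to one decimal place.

41.6°

cos²i = (1.78490 − 1)/3 = 0.26163; i = arccos(0.51150) = 59.236°.
sin r = sin 59.236°/1.336 = 0.64318; r = 40.029°.
D_min = 2·59.236° − 4·40.029° + 180° = 138.356°.
Rainbow angle = 180° − D_min = 41.644°.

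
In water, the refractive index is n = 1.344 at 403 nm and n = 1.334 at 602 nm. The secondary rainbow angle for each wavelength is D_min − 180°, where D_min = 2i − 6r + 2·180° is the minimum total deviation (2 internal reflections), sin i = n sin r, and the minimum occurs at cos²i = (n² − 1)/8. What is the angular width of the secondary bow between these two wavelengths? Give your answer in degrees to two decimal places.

2.58°

At 403 nm (n = 1.344): cos²i = 0.10079 → i = 71.490°, r = 44.874°, D_min = 233.733°, rainbow angle = 53.733°.
At 602 nm (n = 1.334): cos²i = 0.09744 → i = 71.810°, r = 45.411°, D_min = 231.153°, rainbow angle = 51.153°.
Angular width = |53.733° − 51.153°| = 2.580°.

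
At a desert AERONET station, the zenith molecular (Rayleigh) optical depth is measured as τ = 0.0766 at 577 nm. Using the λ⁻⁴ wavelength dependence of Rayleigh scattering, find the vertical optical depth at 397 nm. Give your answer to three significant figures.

τ(397 nm) = τ(577 nm) × (577/397)⁴ = 0.0766 × (1.4534)⁴ = 0.0766 × 4.4621 = 0.3418.

0.342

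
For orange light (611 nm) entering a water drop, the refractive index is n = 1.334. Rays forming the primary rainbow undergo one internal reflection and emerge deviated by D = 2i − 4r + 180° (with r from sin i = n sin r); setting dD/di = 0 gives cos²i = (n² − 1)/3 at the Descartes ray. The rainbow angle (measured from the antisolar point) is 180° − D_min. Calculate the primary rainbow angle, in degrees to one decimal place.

41.9°

cos²i = (1.77956 − 1)/3 = 0.25985; i = arccos(0.50976) = 59.352°.
sin r = sin 59.352°/1.334 = 0.64492; r = 40.159°.
D_min = 2·59.352° − 4·40.159° + 180° = 138.067°.
Rainbow angle = 180° − D_min = 41.933°.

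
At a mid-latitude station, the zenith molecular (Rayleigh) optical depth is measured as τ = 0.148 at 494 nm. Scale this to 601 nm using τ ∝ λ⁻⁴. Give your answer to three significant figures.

τ(601 nm) = τ(494 nm) × (494/601)⁴ = 0.148 × (0.8220)⁴ = 0.148 × 0.4565 = 0.0676.

0.0676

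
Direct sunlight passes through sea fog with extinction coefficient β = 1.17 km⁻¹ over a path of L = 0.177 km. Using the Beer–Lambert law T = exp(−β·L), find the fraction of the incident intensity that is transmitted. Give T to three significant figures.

τ = β·L = 1.17 × 0.177 = 0.2071.
T = exp(−0.2071) = 0.8129.

0.813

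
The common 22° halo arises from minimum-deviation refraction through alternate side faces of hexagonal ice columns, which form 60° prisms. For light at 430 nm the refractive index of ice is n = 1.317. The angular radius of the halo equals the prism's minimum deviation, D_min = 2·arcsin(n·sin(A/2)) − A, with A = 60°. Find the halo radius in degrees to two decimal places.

n·sin(A/2) = 1.317 × sin 30° = 1.317 × 0.5000 = 0.6585.
D_min = 2·arcsin(0.6585) − 60° = 2 × 41.186° − 60° = 22.371°.

22.37°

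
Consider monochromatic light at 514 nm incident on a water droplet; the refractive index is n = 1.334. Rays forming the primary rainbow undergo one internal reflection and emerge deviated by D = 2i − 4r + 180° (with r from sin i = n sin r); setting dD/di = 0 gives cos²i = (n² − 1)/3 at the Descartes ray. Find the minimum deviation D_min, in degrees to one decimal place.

cos²i = (1.77956 − 1)/3 = 0.25985; i = arccos(0.50976) = 59.352°.
sin r = sin 59.352°/1.334 = 0.64492; r = 40.159°.
D_min = 2·59.352° − 4·40.159° + 180° = 138.067°.

138.1°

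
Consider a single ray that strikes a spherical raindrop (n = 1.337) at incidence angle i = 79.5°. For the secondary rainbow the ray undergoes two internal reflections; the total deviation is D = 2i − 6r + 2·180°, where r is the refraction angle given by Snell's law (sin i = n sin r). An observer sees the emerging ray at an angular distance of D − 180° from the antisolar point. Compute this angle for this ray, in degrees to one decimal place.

sin r = sin 79.5° / 1.337 = 0.9833/1.337 = 0.7354; r = 47.34°.
D = 2·79.5° − 6·47.34° + 2·180° = 159.00° − 284.06° + 360° = 234.94°.
Angle from antisolar point = D − 180° = 54.94°.

54.9°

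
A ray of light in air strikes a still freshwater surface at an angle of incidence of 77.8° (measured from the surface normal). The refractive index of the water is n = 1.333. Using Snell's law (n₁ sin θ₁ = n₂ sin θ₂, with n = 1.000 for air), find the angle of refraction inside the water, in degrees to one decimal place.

Snell: sin θ_r = sin θ_i / n = sin 77.8° / 1.333 = 0.9774 / 1.333 = 0.7332.
θ_r = arcsin(0.7332) = 47.16°.

47.2°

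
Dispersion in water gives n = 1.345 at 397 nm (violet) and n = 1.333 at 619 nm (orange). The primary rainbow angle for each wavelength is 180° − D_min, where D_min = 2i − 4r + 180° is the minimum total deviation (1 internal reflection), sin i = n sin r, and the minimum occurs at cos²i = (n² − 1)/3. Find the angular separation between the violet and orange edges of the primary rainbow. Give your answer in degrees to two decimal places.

At 397 nm (n = 1.345): cos²i = 0.26967 → i = 58.715°, r = 39.448°, D_min = 139.635°, rainbow angle = 40.365°.
At 619 nm (n = 1.333): cos²i = 0.25896 → i = 59.410°, r = 40.225°, D_min = 137.922°, rainbow angle = 42.078°.
Angular width = |40.365° − 42.078°| = 1.713°.

1.71°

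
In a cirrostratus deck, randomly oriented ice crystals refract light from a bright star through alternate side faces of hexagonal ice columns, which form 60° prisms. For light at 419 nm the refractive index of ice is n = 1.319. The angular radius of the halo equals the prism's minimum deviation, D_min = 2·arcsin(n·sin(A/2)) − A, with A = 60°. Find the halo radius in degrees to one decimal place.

n·sin(A/2) = 1.319 × sin 30° = 1.319 × 0.5000 = 0.6595.
D_min = 2·arcsin(0.6595) − 60° = 2 × 41.262° − 60° = 22.524°.

22.5°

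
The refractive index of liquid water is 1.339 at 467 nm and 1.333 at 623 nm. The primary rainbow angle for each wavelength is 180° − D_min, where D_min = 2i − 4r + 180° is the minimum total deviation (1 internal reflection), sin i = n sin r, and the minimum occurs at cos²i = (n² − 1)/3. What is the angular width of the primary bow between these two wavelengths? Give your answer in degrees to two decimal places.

0.86°

At 467 nm (n = 1.339): cos²i = 0.26431 → i = 59.062°, r = 39.834°, D_min = 138.786°, rainbow angle = 41.214°.
At 623 nm (n = 1.333): cos²i = 0.25896 → i = 59.410°, r = 40.225°, D_min = 137.922°, rainbow angle = 42.078°.
Angular width = |41.214° − 42.078°| = 0.865°.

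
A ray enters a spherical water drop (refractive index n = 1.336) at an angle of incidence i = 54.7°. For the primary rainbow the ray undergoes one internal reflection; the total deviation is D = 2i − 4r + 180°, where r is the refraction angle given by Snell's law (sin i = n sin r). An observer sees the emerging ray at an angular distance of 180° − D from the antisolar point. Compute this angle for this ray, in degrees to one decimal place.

41.2°

sin r = sin 54.7° / 1.336 = 0.8161/1.336 = 0.6109; r = 37.65°.
D = 2·54.7° − 4·37.65° + 180° = 109.40° − 150.61° + 180° = 138.79°.
Angle from antisolar point = 180° − D = 41.21°.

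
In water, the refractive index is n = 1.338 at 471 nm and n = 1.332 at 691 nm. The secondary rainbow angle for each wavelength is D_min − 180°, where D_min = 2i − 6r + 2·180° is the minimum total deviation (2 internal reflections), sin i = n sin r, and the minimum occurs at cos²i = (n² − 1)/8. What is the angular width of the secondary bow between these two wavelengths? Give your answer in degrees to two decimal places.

At 471 nm (n = 1.338): cos²i = 0.09878 → i = 71.682°, r = 45.195°, D_min = 232.193°, rainbow angle = 52.193°.
At 691 nm (n = 1.332): cos²i = 0.09678 → i = 71.875°, r = 45.520°, D_min = 230.628°, rainbow angle = 50.628°.
Angular width = |52.193° − 50.628°| = 1.564°.

1.56°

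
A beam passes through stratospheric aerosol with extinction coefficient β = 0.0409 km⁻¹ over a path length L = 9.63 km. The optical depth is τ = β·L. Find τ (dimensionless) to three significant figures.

0.394

τ = β·L = 0.0409 × 9.63 = 0.3939.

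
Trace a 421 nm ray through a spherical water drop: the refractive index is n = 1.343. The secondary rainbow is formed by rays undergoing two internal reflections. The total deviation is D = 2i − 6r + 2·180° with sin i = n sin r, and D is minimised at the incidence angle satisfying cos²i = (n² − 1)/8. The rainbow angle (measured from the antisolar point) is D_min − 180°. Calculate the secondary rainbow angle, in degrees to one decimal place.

53.5°

cos²i = (1.80365 − 1)/8 = 0.10046; i = arccos(0.31695) = 71.522°.
sin r = sin 71.522°/1.343 = 0.70621; r = 44.928°.
D_min = 2·71.522° − 6·44.928° + 360° = 233.478°.
Rainbow angle = D_min − 180° = 53.478°.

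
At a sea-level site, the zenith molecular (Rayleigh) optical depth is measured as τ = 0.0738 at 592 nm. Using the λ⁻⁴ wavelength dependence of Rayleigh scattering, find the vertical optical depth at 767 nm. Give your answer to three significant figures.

τ(767 nm) = τ(592 nm) × (592/767)⁴ = 0.0738 × (0.7718)⁴ = 0.0738 × 0.3549 = 0.0262.

0.0262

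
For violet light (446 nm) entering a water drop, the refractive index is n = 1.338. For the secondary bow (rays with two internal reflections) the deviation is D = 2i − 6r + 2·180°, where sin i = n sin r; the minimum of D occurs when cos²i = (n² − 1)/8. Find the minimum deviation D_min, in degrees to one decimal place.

232.2°

cos²i = (1.79024 − 1)/8 = 0.09878; i = arccos(0.31429) = 71.682°.
sin r = sin 71.682°/1.338 = 0.70951; r = 45.195°.
D_min = 2·71.682° − 6·45.195° + 360° = 232.193°.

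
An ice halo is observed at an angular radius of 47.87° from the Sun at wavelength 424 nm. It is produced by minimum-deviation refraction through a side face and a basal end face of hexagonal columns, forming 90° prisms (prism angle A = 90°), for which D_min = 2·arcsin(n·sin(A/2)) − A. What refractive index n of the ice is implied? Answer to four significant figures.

Rearranging: n = sin((D_min + A)/2) / sin(A/2).
(D_min + A)/2 = (47.87° + 90°)/2 = 68.935°.
n = sin 68.935° / sin 45° = 0.9332 / 0.7071 = 1.3197.

1.320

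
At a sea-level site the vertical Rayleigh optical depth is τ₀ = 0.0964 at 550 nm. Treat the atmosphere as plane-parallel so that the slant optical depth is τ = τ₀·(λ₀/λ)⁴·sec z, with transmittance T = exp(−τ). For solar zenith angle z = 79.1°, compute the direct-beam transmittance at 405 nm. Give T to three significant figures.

0.177

sec 79.1° = 5.2883.
τ = 0.0964 × (550/405)⁴ × 5.2883 = 0.0964 × 3.4012 × 5.2883 = 1.7339.
T = exp(−1.7339) = 0.1766.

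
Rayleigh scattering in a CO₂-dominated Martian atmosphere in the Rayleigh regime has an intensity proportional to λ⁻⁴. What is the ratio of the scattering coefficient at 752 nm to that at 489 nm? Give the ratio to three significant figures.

Rayleigh scattering ∝ λ⁻⁴, so the ratio of coefficients is the inverse fourth power of the wavelength ratio.
σ(752)/σ(489) = (489/752)⁴ = (0.6503)⁴ = 0.1788.

0.179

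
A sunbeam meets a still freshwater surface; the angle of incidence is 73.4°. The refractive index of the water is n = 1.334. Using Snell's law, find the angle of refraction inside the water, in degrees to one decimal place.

45.9°

Snell: sin θ_r = sin θ_i / n = sin 73.4° / 1.334 = 0.9583 / 1.334 = 0.7184.
θ_r = arcsin(0.7184) = 45.92°.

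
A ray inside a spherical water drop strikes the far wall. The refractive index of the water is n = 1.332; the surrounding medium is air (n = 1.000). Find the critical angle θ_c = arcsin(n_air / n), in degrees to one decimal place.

sin θ_c = n_air / n = 1.000 / 1.332 = 0.7508.
θ_c = arcsin(0.7508) = 48.66°.

48.7°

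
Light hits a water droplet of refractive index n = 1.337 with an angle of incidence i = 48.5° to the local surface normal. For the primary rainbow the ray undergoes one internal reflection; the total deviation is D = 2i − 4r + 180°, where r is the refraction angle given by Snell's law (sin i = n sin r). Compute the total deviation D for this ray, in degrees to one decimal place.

sin r = sin 48.5° / 1.337 = 0.7490/1.337 = 0.5602; r = 34.07°.
D = 2·48.5° − 4·34.07° + 180° = 97.00° − 136.27° + 180° = 140.73°.

140.7°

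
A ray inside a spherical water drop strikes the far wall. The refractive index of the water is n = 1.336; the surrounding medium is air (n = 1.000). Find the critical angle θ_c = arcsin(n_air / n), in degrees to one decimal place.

48.5°

sin θ_c = n_air / n = 1.000 / 1.336 = 0.7485.
θ_c = arcsin(0.7485) = 48.46°.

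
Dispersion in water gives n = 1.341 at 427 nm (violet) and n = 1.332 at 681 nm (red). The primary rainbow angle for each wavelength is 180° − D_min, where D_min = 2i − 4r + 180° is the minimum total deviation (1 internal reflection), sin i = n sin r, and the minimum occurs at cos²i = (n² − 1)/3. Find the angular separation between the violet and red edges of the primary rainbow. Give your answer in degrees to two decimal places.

1.29°

At 427 nm (n = 1.341): cos²i = 0.26609 → i = 58.946°, r = 39.705°, D_min = 139.071°, rainbow angle = 40.929°.
At 681 nm (n = 1.332): cos²i = 0.25807 → i = 59.469°, r = 40.290°, D_min = 137.776°, rainbow angle = 42.224°.
Angular width = |40.929° − 42.224°| = 1.295°.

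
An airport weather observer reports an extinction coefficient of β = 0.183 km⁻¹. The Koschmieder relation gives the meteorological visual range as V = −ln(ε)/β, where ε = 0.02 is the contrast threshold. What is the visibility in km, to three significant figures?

21.4 km

V = −ln(0.02) / 0.183 = 3.912 / 0.183 = 21.3772 km.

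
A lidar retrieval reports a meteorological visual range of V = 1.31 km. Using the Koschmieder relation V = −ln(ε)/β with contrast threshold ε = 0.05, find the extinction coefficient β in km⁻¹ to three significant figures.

2.29 km⁻¹

β = −ln(0.05) / V = 2.996 / 1.31 = 2.2868 km⁻¹.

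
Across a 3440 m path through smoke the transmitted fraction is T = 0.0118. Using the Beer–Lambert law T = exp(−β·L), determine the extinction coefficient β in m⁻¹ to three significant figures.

0.00129 m⁻¹

Beer–Lambert: T = exp(−βL) ⇒ β = −ln(T)/L = −ln(0.0118)/3440 = 4.4397/3440 = 0.001291 m⁻¹.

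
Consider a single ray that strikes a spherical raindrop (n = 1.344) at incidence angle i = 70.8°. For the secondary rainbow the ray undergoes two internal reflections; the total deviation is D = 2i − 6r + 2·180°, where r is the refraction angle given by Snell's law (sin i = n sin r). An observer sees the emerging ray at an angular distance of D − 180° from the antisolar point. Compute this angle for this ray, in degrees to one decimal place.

53.8°

sin r = sin 70.8° / 1.344 = 0.9444/1.344 = 0.7027; r = 44.64°.
D = 2·70.8° − 6·44.64° + 2·180° = 141.60° − 267.85° + 360° = 233.75°.
Angle from antisolar point = D − 180° = 53.75°.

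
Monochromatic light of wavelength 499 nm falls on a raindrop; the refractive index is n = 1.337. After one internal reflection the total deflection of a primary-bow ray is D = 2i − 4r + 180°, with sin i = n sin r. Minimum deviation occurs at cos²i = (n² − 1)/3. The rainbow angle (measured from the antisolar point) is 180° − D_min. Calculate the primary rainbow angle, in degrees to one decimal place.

cos²i = (1.78757 − 1)/3 = 0.26252; i = arccos(0.51237) = 59.178°.
sin r = sin 59.178°/1.337 = 0.64231; r = 39.964°.
D_min = 2·59.178° − 4·39.964° + 180° = 138.500°.
Rainbow angle = 180° − D_min = 41.500°.

41.5°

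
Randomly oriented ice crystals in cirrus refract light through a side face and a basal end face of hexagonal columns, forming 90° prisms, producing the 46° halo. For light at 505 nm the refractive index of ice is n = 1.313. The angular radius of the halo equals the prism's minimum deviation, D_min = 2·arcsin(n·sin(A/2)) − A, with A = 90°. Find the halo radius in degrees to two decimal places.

n·sin(A/2) = 1.313 × sin 45° = 1.313 × 0.7071 = 0.9284.
D_min = 2·arcsin(0.9284) − 90° = 2 × 68.192° − 90° = 46.383°.

46.38°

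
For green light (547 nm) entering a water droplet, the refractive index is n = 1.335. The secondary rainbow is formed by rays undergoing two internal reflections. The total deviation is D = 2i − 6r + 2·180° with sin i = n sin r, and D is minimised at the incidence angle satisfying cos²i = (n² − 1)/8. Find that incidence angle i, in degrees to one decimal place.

cos²i = (1.335² − 1)/8 = (1.78222 − 1)/8 = 0.09778.
cos i = 0.31269, so i = 71.778°.

71.8°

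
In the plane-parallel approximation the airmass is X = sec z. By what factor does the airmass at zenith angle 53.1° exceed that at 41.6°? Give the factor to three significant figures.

1.25

X(53.1°)/X(41.6°) = sec 53.1° / sec 41.6° = cos 41.6° / cos 53.1° = 0.7478/0.6004 = 1.2455.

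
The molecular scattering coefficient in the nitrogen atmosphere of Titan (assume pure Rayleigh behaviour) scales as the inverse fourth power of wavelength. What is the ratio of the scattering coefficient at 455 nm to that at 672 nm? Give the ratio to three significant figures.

4.76

Rayleigh scattering ∝ λ⁻⁴, so the ratio of coefficients is the inverse fourth power of the wavelength ratio.
σ(455)/σ(672) = (672/455)⁴ = (1.4769)⁴ = 4.758.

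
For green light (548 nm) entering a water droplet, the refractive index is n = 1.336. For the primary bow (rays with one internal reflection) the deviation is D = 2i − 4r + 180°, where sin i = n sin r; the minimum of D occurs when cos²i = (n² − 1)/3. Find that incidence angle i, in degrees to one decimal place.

cos²i = (1.336² − 1)/3 = (1.78490 − 1)/3 = 0.26163.
cos i = 0.51150, so i = 59.236°.

59.2°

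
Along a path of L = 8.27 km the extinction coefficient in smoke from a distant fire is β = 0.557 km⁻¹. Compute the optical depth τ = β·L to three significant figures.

4.61

τ = β·L = 0.557 × 8.27 = 4.6064.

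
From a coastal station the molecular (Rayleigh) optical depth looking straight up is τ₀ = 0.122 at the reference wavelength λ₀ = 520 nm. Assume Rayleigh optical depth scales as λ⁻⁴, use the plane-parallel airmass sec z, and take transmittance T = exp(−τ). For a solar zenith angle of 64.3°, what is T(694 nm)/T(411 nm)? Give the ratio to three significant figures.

1.88

Airmass: sec 64.3° = 2.3060.
τ(694 nm) = 0.122 × (520/694)⁴ × 2.3060 = 0.122 × 0.3152 × 2.3060 = 0.0887.
τ(411 nm) = 0.122 × (520/411)⁴ × 2.3060 = 0.122 × 2.5624 × 2.3060 = 0.7209.
T(694)/T(411) = exp(τ_B − τ_A) = exp(0.6322) = 1.8817.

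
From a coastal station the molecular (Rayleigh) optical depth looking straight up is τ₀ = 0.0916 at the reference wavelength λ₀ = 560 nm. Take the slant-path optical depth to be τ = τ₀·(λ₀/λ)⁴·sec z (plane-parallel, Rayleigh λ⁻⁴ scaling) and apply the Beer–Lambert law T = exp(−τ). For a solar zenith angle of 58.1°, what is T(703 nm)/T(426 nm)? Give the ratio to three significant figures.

1.56

Airmass: sec 58.1° = 1.8924.
τ(703 nm) = 0.0916 × (560/703)⁴ × 1.8924 = 0.0916 × 0.4027 × 1.8924 = 0.0698.
τ(426 nm) = 0.0916 × (560/426)⁴ × 1.8924 = 0.0916 × 2.9862 × 1.8924 = 0.5176.
T(703)/T(426) = exp(τ_B − τ_A) = exp(0.4478) = 1.5649.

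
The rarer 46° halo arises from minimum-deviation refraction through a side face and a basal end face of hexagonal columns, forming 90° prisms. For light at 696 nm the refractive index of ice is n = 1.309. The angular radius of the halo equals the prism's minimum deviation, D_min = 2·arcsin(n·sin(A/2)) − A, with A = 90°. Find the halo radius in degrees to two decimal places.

n·sin(A/2) = 1.309 × sin 45° = 1.309 × 0.7071 = 0.9256.
D_min = 2·arcsin(0.9256) − 90° = 2 × 67.759° − 90° = 45.519°.

45.52°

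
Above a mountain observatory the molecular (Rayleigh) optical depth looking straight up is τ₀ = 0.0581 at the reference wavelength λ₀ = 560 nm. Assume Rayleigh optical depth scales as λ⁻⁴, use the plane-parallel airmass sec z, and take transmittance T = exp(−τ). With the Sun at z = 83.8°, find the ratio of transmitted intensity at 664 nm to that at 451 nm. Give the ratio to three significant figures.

Airmass: sec 83.8° = 9.2593.
τ(664 nm) = 0.0581 × (560/664)⁴ × 9.2593 = 0.0581 × 0.5059 × 9.2593 = 0.2722.
τ(451 nm) = 0.0581 × (560/451)⁴ × 9.2593 = 0.0581 × 2.3771 × 9.2593 = 1.2788.
T(664)/T(451) = exp(τ_B − τ_A) = exp(1.0066) = 2.7364.

2.74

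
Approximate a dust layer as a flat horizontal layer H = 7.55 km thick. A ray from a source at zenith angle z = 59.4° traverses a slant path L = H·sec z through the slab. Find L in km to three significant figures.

14.8 km

sec z = 1/cos 59.4° = 1.9645.
L = 7.55 × 1.9645 = 14.832 km.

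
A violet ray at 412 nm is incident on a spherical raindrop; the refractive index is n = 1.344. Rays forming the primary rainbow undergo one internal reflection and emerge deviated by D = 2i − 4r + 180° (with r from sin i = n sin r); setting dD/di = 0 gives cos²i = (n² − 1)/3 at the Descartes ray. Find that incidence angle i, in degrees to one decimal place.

58.8°

cos²i = (1.344² − 1)/3 = (1.80634 − 1)/3 = 0.26878.
cos i = 0.51844, so i = 58.772°.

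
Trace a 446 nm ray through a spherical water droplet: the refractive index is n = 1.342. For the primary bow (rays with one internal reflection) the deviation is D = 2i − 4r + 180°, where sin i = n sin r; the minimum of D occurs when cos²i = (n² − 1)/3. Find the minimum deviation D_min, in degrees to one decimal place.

139.2°

cos²i = (1.80096 − 1)/3 = 0.26699; i = arccos(0.51671) = 58.888°.
sin r = sin 58.888°/1.342 = 0.63797; r = 39.641°.
D_min = 2·58.888° − 4·39.641° + 180° = 139.213°.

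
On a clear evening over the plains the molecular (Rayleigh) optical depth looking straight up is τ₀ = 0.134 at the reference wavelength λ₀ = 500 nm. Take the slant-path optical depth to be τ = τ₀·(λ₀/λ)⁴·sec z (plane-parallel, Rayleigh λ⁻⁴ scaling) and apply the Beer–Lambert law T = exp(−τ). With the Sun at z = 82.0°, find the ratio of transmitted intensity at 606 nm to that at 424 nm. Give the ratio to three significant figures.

4.12

Airmass: sec 82.0° = 7.1853.
τ(606 nm) = 0.134 × (500/606)⁴ × 7.1853 = 0.134 × 0.4634 × 7.1853 = 0.4462.
τ(424 nm) = 0.134 × (500/424)⁴ × 7.1853 = 0.134 × 1.9338 × 7.1853 = 1.8619.
T(606)/T(424) = exp(τ_B − τ_A) = exp(1.4157) = 4.1195.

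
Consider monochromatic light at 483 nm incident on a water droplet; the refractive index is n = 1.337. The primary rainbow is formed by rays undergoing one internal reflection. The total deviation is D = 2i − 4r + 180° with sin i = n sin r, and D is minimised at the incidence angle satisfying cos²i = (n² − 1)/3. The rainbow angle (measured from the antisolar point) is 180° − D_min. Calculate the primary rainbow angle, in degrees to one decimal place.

41.5°

cos²i = (1.78757 − 1)/3 = 0.26252; i = arccos(0.51237) = 59.178°.
sin r = sin 59.178°/1.337 = 0.64231; r = 39.964°.
D_min = 2·59.178° − 4·39.964° + 180° = 138.500°.
Rainbow angle = 180° − D_min = 41.500°.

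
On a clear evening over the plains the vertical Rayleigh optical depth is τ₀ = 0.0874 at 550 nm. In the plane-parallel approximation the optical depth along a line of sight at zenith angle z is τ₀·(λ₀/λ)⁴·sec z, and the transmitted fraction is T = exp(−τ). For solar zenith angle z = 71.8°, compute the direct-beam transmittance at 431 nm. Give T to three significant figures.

sec 71.8° = 3.2017.
τ = 0.0874 × (550/431)⁴ × 3.2017 = 0.0874 × 2.6518 × 3.2017 = 0.7420.
T = exp(−0.7420) = 0.4761.

0.476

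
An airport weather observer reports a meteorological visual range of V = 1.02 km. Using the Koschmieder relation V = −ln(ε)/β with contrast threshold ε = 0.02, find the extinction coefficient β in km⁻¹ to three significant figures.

3.84 km⁻¹

β = −ln(0.02) / V = 3.912 / 1.02 = 3.8353 km⁻¹.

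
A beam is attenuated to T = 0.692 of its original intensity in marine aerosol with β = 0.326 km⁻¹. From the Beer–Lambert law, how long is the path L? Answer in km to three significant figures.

Beer–Lambert: T = exp(−βL) ⇒ L = −ln(T)/β = −ln(0.692)/0.326 = 0.3682/0.326 = 1.129 km.

1.13 km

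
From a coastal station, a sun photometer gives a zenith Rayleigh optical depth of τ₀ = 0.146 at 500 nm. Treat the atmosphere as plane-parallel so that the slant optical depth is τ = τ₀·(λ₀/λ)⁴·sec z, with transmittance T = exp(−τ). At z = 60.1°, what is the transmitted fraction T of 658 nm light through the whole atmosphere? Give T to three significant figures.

sec 60.1° = 2.0061.
τ = 0.146 × (500/658)⁴ × 2.0061 = 0.146 × 0.3334 × 2.0061 = 0.0977.
T = exp(−0.0977) = 0.9070.

0.907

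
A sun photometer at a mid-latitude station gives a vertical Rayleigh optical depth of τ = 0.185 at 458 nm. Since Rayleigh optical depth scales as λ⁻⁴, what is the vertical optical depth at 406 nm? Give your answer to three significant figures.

τ(406 nm) = τ(458 nm) × (458/406)⁴ = 0.185 × (1.1281)⁴ = 0.185 × 1.6194 = 0.2996.

0.300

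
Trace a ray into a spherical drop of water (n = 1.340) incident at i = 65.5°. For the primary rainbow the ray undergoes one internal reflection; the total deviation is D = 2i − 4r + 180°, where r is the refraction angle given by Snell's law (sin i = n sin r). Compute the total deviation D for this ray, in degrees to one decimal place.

sin r = sin 65.5° / 1.340 = 0.9100/1.340 = 0.6791; r = 42.77°.
D = 2·65.5° − 4·42.77° + 180° = 131.00° − 171.09° + 180° = 139.91°.

139.9°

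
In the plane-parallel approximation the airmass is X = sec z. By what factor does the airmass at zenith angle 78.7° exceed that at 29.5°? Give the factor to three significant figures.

4.44

X(78.7°)/X(29.5°) = sec 78.7° / sec 29.5° = cos 29.5° / cos 78.7° = 0.8704/0.1959 = 4.4418.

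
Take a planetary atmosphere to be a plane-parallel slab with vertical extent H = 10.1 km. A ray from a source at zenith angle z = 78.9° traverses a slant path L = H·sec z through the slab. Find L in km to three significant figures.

52.5 km

sec z = 1/cos 78.9° = 5.1942.
L = 10.1 × 5.1942 = 52.462 km.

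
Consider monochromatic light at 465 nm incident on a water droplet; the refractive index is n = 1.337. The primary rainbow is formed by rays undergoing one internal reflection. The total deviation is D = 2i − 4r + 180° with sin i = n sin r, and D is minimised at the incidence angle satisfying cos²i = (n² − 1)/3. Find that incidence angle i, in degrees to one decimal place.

59.2°

cos²i = (1.337² − 1)/3 = (1.78757 − 1)/3 = 0.26252.
cos i = 0.51237, so i = 59.178°.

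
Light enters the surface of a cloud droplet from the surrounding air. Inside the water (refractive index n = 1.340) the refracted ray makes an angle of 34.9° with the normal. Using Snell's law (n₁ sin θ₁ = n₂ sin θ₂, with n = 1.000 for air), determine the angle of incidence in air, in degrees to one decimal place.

50.1°

Snell: sin θ_i = n · sin θ_r = 1.340 × sin 34.9° = 1.340 × 0.5721 = 0.7667.
θ_i = arcsin(0.7667) = 50.06°.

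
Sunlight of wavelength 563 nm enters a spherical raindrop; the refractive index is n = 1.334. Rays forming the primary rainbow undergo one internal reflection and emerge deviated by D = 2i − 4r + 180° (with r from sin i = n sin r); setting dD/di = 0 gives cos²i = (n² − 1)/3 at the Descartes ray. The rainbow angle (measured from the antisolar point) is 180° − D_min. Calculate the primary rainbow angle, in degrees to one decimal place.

cos²i = (1.77956 − 1)/3 = 0.25985; i = arccos(0.50976) = 59.352°.
sin r = sin 59.352°/1.334 = 0.64492; r = 40.159°.
D_min = 2·59.352° − 4·40.159° + 180° = 138.067°.
Rainbow angle = 180° − D_min = 41.933°.

41.9°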